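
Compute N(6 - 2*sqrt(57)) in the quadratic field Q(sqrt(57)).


N(a + b*sqrt(d)) = a^2 - d*b^2
= (6)^2 - (57)*(-2)^2
= 36 - 228
= -192

-192


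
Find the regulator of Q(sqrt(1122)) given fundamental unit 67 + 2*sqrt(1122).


epsilon = 67 + 2*sqrt(1122)
= 133.9925
R = ln(133.9925)
= 4.8978

4.8978


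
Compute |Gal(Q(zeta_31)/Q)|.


|Gal(Q(zeta_31)/Q)| = phi(31)
= 30

30


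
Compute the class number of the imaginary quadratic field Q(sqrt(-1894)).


K = Q(sqrt(-1894)). d mod 4 = 2, so D = disc(K) = 4d = -7576
h(K) equals the number of primitive reduced positive-definite forms (a, b, c) = a*x^2 + b*x*y + c*y^2 with b^2 - 4ac = D,
where reduced means |b| <= a <= c, with b >= 0 whenever |b| = a or a = c, and primitive means gcd(a, b, c) = 1.
Reduced forces 3a^2 <= |D| = 7576, so 1 <= a <= 50; b must have the parity of D, and c = (b^2 - D)/(4a) must be an integer >= a.
Enumerate a = 1..50, b in [-a, a]:
  a=1: (1, 0, 1894)  [1]
  a=2: (2, 0, 947)  [1]
  a=3..4: none
  a=5: (5, -2, 379), (5, 2, 379)  [2]
  a=6..9: none
  a=10: (10, -8, 191), (10, 8, 191)  [2]
  a=11: (11, -6, 173), (11, 6, 173)  [2]
  a=12: none
  a=13: (13, -4, 146), (13, 4, 146)  [2]
  a=14..18: none
  a=19: (19, -10, 101), (19, 10, 101)  [2]
  a=20..21: none
  a=22: (22, -16, 89), (22, 16, 89)  [2]
  a=23..24: none
  a=25: (25, -18, 79), (25, 18, 79)  [2]
  a=26: (26, -4, 73), (26, 4, 73)  [2]
  a=27..28: none
  a=29: (29, -14, 67), (29, 14, 67)  [2]
  a=30: none
  a=31: (31, -22, 65), (31, 22, 65)  [2]
  a=32..36: none
  a=37: (37, -34, 59), (37, 34, 59)  [2]
  a=38: (38, -28, 55), (38, 28, 55)  [2]
  a=39..40: none
  a=41: (41, -38, 55), (41, 38, 55)  [2]
  a=42: none
  a=43: (43, -32, 50), (43, 32, 50)  [2]
  a=44..50: none
Total reduced forms: 1 + 1 + 2 + 2 + 2 + 2 + 2 + 2 + 2 + 2 + 2 + 2 + 2 + 2 + 2 + 2 = 30
h = 30

30


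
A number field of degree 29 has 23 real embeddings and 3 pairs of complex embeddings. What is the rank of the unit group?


By Dirichlet's unit theorem:
rank = r1 + r2 - 1
= 23 + 3 - 1
= 25

25


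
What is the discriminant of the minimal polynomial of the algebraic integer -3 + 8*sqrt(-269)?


The element -3 + 8*sqrt(-269) has minimal polynomial:
x^2 + 6*x + 17225
Discriminant = (6)^2 - 4*(17225)
= 36 - 68900
= -68864

-68864


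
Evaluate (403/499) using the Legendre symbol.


p = 499 is prime, so compute (403/499) with the reciprocity algorithm (Jacobi-symbol steps: pull out 2s via (2/n), flip via reciprocity, reduce):
  reciprocity: (403/499) -> -(499/403)
  reduce: (96/403)
  pull out 2: (2/403) = -1  (since 403 mod 8 = 3)
  pull out 2: (2/403) = -1  (since 403 mod 8 = 3)
  pull out 2: (2/403) = -1  (since 403 mod 8 = 3)
  pull out 2: (2/403) = -1  (since 403 mod 8 = 3)
  pull out 2: (2/403) = -1  (since 403 mod 8 = 3)
  reciprocity: (3/403) -> -(403/3)
  reduce: (1/3)
  (1/3) = 1
Product of signs = -1
(403/499) = -1

-1


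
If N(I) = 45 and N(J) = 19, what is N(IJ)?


N(IJ) = N(I) * N(J)
= 45 * 19
= 855

855


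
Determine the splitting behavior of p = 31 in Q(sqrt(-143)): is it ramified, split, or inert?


K = Q(sqrt(-143)). Since d mod 4 = 1, disc(K) = -143.
Check p | disc: -143 mod 31 = 12.
p does not divide disc. Compute Legendre symbol (d/p):
12^((31-1)/2) mod 31 = -1
(d/p) = -1, so p is inert: (p) stays prime with e=1, f=2, g=1.
Therefore p is inert.

inert


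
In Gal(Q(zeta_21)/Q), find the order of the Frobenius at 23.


The Frobenius at p in Gal(Q(zeta_n)/Q) = (Z/nZ)* is the class of p, so its order is ord_21(23), the smallest k >= 1 with 23^k = 1 mod 21.
n = 21 = 3 * 7, phi(21) = 12; the order divides phi(n).
Divisors of 12: 1, 2, 3, 4, 6, 12
Repeated squaring mod 21: 23^1 = 2, 23^2 = 4, 23^4 = 16, 23^8 = 4
Test divisors in increasing order:
  k=1: 23^1 = 2 mod 21
  k=2: 23^2 = 4 mod 21
  k=3: 23^3 = 4 * 2 = 8 mod 21
  k=4: 23^4 = 16 mod 21
  k=6: 23^6 = 16 * 4 = 1 mod 21  <- first divisor giving 1
Order = 6

6


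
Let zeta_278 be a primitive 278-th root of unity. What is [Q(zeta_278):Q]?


The degree equals Euler's totient phi(278).
278 = 2 * 139
phi(278) = 138

138


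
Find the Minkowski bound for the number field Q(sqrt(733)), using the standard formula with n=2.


d = 733, d mod 4 = 1, so disc(K) = d = 733; |disc(K)| = 733
Real quadratic field, so n = 2, s = r2 = 0, r1 = 2
M = (n!/n^n) * (4/pi)^s * sqrt(|disc(K)|) = (2!/2^2) * (4/pi)^0 * sqrt(733)
= 0.5 * 1.000000 * 27.073973
= 13.5370

13.5370


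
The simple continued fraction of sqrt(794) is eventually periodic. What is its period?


Run the CF algorithm for sqrt(794).
a_0 = floor(sqrt(794)) = 28; set m_0=0, q_0=1.
Recurrence: m' = q*a - m,  q' = (d - m'^2)/q,  a' = floor((a_0 + m')/q').
  step 1: m=28, q=10, a=5
  step 2: m=22, q=31, a=1
  step 3: m=9, q=23, a=1
  step 4: m=14, q=26, a=1
  step 5: m=12, q=25, a=1
  step 6: m=13, q=25, a=1
  step 7: m=12, q=26, a=1
  step 8: m=14, q=23, a=1
  step 9: m=9, q=31, a=1
  step 10: m=22, q=10, a=5
  step 11: m=28, q=1, a=56
a_11 = 2*a_0 = 56, so the period closes here.
sqrt(794) = [28; 5, 1, 1, 1, 1, 1, 1, 1, 1, 5, 56]
Period length = 11

11


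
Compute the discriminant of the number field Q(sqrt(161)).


For K = Q(sqrt(d)) with d squarefree: disc(K) = d if d = 1 mod 4, and disc(K) = 4d if d = 2 or 3 mod 4.
Here d = 161, and d mod 4 = 1.
d = 1 mod 4 (O_K = Z[(1+sqrt(d))/2]), so disc(K) = d = 161

161


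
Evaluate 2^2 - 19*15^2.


x^2 - d*y^2
= 2^2 - 19*15^2
= 4 - 4275
= -4271

-4271


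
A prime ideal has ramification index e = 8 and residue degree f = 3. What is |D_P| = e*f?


|D_P| = e * f
= 8 * 3
= 24

24


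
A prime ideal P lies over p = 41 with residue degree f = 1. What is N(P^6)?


N(P^a) = p^(a*f)
= 41^(6*1)
= 41^6
= 4750104241

4750104241


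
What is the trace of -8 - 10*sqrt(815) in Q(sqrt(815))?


Tr(a + b*sqrt(d)) = (a + b*sqrt(d)) + (a - b*sqrt(d)) = 2a
= 2 * (-8)
= -16

-16


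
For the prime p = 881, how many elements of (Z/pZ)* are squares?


For prime p, the number of non-zero quadratic residues is (p-1)/2.
= (881-1)/2
= 440

440


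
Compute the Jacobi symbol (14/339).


Compute (14/339) via quadratic reciprocity:
  pull out 2: (2/339) = -1  (since 339 mod 8 = 3)
  reciprocity: (7/339) -> -(339/7)
  reduce: (3/7)
  reciprocity: (3/7) -> -(7/3)
  reduce: (1/3)
  (1/3) = 1
Product of signs = -1

-1


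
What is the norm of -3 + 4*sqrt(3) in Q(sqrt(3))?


N(a + b*sqrt(d)) = a^2 - d*b^2
= (-3)^2 - (3)*(4)^2
= 9 - 48
= -39

-39


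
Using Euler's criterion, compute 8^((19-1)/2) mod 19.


p = 19 is prime and the exponent is (p-1)/2 = 9, so by Euler's criterion 8^9 = (8/19) = +1 or -1 mod 19.
Compute by square-and-multiply:
  9 = 8 + 1 (binary 1001)
  Repeated squaring mod 19: 8^1 = 8, 8^2 = 7, 8^4 = 11, 8^8 = 7
  8^9 = 8^8 * 8^1 = 7 * 8 mod 19
    7 * 8 = 56 = 18 mod 19
  8^9 = 18 mod 19
Result 18 = p - 1 = -1 mod 19: 8 is a quadratic non-residue mod 19. As a residue in [0, p-1] the value is 18.
8^9 mod 19 = 18

18


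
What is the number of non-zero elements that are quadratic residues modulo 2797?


For prime p, the number of non-zero quadratic residues is (p-1)/2.
= (2797-1)/2
= 1398

1398


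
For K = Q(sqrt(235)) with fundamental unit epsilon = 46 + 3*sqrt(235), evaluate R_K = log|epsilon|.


epsilon = 46 + 3*sqrt(235)
= 91.9891
R = ln(91.9891)
= 4.5217

4.5217


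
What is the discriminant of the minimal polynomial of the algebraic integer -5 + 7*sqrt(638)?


The element -5 + 7*sqrt(638) has minimal polynomial:
x^2 + 10*x - 31237
Discriminant = (10)^2 - 4*(-31237)
= 100 + 124948
= 125048

125048


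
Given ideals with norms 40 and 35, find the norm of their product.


N(IJ) = N(I) * N(J)
= 40 * 35
= 1400

1400


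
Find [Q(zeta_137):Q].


The degree equals Euler's totient phi(137).
137 = 137
phi(137) = 136

136


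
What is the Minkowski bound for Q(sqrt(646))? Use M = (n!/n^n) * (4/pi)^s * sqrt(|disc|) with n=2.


d = 646, d mod 4 = 2, so disc(K) = 4d = 2584; |disc(K)| = 2584
Real quadratic field, so n = 2, s = r2 = 0, r1 = 2
M = (n!/n^n) * (4/pi)^s * sqrt(|disc(K)|) = (2!/2^2) * (4/pi)^0 * sqrt(2584)
= 0.5 * 1.000000 * 50.833060
= 25.4165

25.4165


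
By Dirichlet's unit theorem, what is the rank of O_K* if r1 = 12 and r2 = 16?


By Dirichlet's unit theorem:
rank = r1 + r2 - 1
= 12 + 16 - 1
= 27

27


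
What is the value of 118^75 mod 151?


p = 151 is prime and the exponent is (p-1)/2 = 75, so by Euler's criterion 118^75 = (118/151) = +1 or -1 mod 151.
Compute by square-and-multiply:
  75 = 64 + 8 + 2 + 1 (binary 1001011)
  Repeated squaring mod 151: 118^1 = 118, 118^2 = 32, 118^4 = 118, 118^8 = 32, 118^16 = 118, 118^32 = 32, 118^64 = 118
  118^75 = 118^64 * 118^8 * 118^2 * 118^1 = 118 * 32 * 32 * 118 mod 151
    118 * 32 = 3776 = 1 mod 151
    1 * 32 = 32 = 32 mod 151
    32 * 118 = 3776 = 1 mod 151
  118^75 = 1 mod 151
Result 1: 118 is a quadratic residue mod 151.
118^75 mod 151 = 1

1


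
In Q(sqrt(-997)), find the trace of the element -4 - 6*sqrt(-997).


Tr(a + b*sqrt(d)) = (a + b*sqrt(d)) + (a - b*sqrt(d)) = 2a
= 2 * (-4)
= -8

-8


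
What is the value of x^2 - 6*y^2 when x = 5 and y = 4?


x^2 - d*y^2
= 5^2 - 6*4^2
= 25 - 96
= -71

-71


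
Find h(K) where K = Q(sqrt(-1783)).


K = Q(sqrt(-1783)). d mod 4 = 1, so D = disc(K) = d = -1783
h(K) equals the number of primitive reduced positive-definite forms (a, b, c) = a*x^2 + b*x*y + c*y^2 with b^2 - 4ac = D,
where reduced means |b| <= a <= c, with b >= 0 whenever |b| = a or a = c, and primitive means gcd(a, b, c) = 1.
Reduced forces 3a^2 <= |D| = 1783, so 1 <= a <= 24; b must have the parity of D, and c = (b^2 - D)/(4a) must be an integer >= a.
Enumerate a = 1..24, b in [-a, a]:
  a=1: (1, 1, 446)  [1]
  a=2: (2, -1, 223), (2, 1, 223)  [2]
  a=3: none
  a=4: (4, -3, 112), (4, 3, 112)  [2]
  a=5..6: none
  a=7: (7, -3, 64), (7, 3, 64)  [2]
  a=8: (8, -3, 56), (8, 3, 56)  [2]
  a=9..13: none
  a=14: (14, -11, 34), (14, -3, 32), (14, 3, 32), (14, 11, 34)  [4]
  a=15: none
  a=16: (16, -3, 28), (16, 3, 28)  [2]
  a=17: (17, -11, 28), (17, 11, 28)  [2]
  a=18..24: none
Total reduced forms: 1 + 2 + 2 + 2 + 2 + 4 + 2 + 2 = 17
h = 17

17


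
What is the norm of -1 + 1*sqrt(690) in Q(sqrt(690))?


N(a + b*sqrt(d)) = a^2 - d*b^2
= (-1)^2 - (690)*(1)^2
= 1 - 690
= -689

-689


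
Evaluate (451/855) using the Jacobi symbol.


Compute (451/855) via quadratic reciprocity:
  reciprocity: (451/855) -> -(855/451)
  reduce: (404/451)
  pull out 2: (2/451) = -1  (since 451 mod 8 = 3)
  pull out 2: (2/451) = -1  (since 451 mod 8 = 3)
  reciprocity: (101/451) -> +(451/101)
  reduce: (47/101)
  reciprocity: (47/101) -> +(101/47)
  reduce: (7/47)
  reciprocity: (7/47) -> -(47/7)
  reduce: (5/7)
  reciprocity: (5/7) -> +(7/5)
  reduce: (2/5)
  pull out 2: (2/5) = -1  (since 5 mod 8 = 5)
  (1/5) = 1
Product of signs = -1

-1


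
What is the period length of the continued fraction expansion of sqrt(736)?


Run the CF algorithm for sqrt(736).
a_0 = floor(sqrt(736)) = 27; set m_0=0, q_0=1.
Recurrence: m' = q*a - m,  q' = (d - m'^2)/q,  a' = floor((a_0 + m')/q').
  step 1: m=27, q=7, a=7
  step 2: m=22, q=36, a=1
  step 3: m=14, q=15, a=2
  step 4: m=16, q=32, a=1
  step 5: m=16, q=15, a=2
  step 6: m=14, q=36, a=1
  step 7: m=22, q=7, a=7
  step 8: m=27, q=1, a=54
a_8 = 2*a_0 = 54, so the period closes here.
sqrt(736) = [27; 7, 1, 2, 1, 2, 1, 7, 54]
Period length = 8

8


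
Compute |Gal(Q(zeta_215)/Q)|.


|Gal(Q(zeta_215)/Q)| = phi(215)
= 168

168


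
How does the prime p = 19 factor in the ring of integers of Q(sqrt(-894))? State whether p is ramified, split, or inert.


K = Q(sqrt(-894)). Since d mod 4 = 2, disc(K) = -3576.
Check p | disc: -3576 mod 19 = 15.
p does not divide disc. Compute Legendre symbol (d/p):
18^((19-1)/2) mod 19 = -1
(d/p) = -1, so p is inert: (p) stays prime with e=1, f=2, g=1.
Therefore p is inert.

inert


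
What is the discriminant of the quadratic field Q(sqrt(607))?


For K = Q(sqrt(d)) with d squarefree: disc(K) = d if d = 1 mod 4, and disc(K) = 4d if d = 2 or 3 mod 4.
Here d = 607, and d mod 4 = 3.
d = 3 mod 4, not 1 (O_K = Z[sqrt(d)]), so disc(K) = 4d = 4 * (607) = 2428

2428


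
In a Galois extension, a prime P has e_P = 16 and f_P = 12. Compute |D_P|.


|D_P| = e * f
= 16 * 12
= 192

192


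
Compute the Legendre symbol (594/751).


p = 751 is prime, so compute (594/751) with the reciprocity algorithm (Jacobi-symbol steps: pull out 2s via (2/n), flip via reciprocity, reduce):
  pull out 2: (2/751) = +1  (since 751 mod 8 = 7)
  reciprocity: (297/751) -> +(751/297)
  reduce: (157/297)
  reciprocity: (157/297) -> +(297/157)
  reduce: (140/157)
  pull out 2: (2/157) = -1  (since 157 mod 8 = 5)
  pull out 2: (2/157) = -1  (since 157 mod 8 = 5)
  reciprocity: (35/157) -> +(157/35)
  reduce: (17/35)
  reciprocity: (17/35) -> +(35/17)
  reduce: (1/17)
  (1/17) = 1
Product of signs = 1
(594/751) = 1

1


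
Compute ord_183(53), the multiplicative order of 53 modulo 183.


We want ord_183(53), the smallest k >= 1 with 53^k = 1 mod 183.
n = 183 = 3 * 61, phi(183) = 120; the order divides phi(n).
Divisors of 120: 1, 2, 3, 4, 5, 6, 8, 10, 12, 15, 20, 24, 30, 40, 60, 120
Repeated squaring mod 183: 53^1 = 53, 53^2 = 64, 53^4 = 70, 53^8 = 142, 53^16 = 34, 53^32 = 58, 53^64 = 70
Test divisors in increasing order:
  k=1: 53^1 = 53 mod 183
  k=2: 53^2 = 64 mod 183
  k=3: 53^3 = 64 * 53 = 98 mod 183
  k=4: 53^4 = 70 mod 183
  k=5: 53^5 = 70 * 53 = 50 mod 183
  k=6: 53^6 = 70 * 64 = 88 mod 183
  k=8: 53^8 = 142 mod 183
  k=10: 53^10 = 142 * 64 = 121 mod 183
  k=12: 53^12 = 142 * 70 = 58 mod 183
  k=15: 53^15 = 142 * 70 * 64 * 53 = 11 mod 183
  k=20: 53^20 = 34 * 70 = 1 mod 183  <- first divisor giving 1
Order = 20

20


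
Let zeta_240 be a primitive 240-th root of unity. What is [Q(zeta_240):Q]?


The degree equals Euler's totient phi(240).
240 = 2^4 * 3 * 5
phi(240) = 64

64


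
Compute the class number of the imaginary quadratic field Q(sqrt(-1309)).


K = Q(sqrt(-1309)). d mod 4 = 3, so D = disc(K) = 4d = -5236
h(K) equals the number of primitive reduced positive-definite forms (a, b, c) = a*x^2 + b*x*y + c*y^2 with b^2 - 4ac = D,
where reduced means |b| <= a <= c, with b >= 0 whenever |b| = a or a = c, and primitive means gcd(a, b, c) = 1.
Reduced forces 3a^2 <= |D| = 5236, so 1 <= a <= 41; b must have the parity of D, and c = (b^2 - D)/(4a) must be an integer >= a.
Enumerate a = 1..41, b in [-a, a]:
  a=1: (1, 0, 1309)  [1]
  a=2: (2, 2, 655)  [1]
  a=3..4: none
  a=5: (5, -2, 262), (5, 2, 262)  [2]
  a=6: none
  a=7: (7, 0, 187)  [1]
  a=8..9: none
  a=10: (10, -2, 131), (10, 2, 131)  [2]
  a=11: (11, 0, 119)  [1]
  a=12: none
  a=13: (13, -4, 101), (13, 4, 101)  [2]
  a=14: (14, 14, 97)  [1]
  a=15..16: none
  a=17: (17, 0, 77)  [1]
  a=18..21: none
  a=22: (22, 22, 65)  [1]
  a=23: (23, -10, 58), (23, 10, 58)  [2]
  a=24: none
  a=25: (25, -8, 53), (25, 8, 53)  [2]
  a=26: (26, -22, 55), (26, 22, 55)  [2]
  a=27..28: none
  a=29: (29, -10, 46), (29, 10, 46)  [2]
  a=30..33: none
  a=34: (34, 34, 47)  [1]
  a=35: (35, -28, 43), (35, 28, 43)  [2]
  a=36..41: none
Total reduced forms: 1 + 1 + 2 + 1 + 2 + 1 + 2 + 1 + 1 + 1 + 2 + 2 + 2 + 2 + 1 + 2 = 24
h = 24

24


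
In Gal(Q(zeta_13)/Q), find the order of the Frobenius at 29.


The Frobenius at p in Gal(Q(zeta_n)/Q) = (Z/nZ)* is the class of p, so its order is ord_13(29), the smallest k >= 1 with 29^k = 1 mod 13.
n = 13 = 13, phi(13) = 12; the order divides phi(n).
Divisors of 12: 1, 2, 3, 4, 6, 12
Repeated squaring mod 13: 29^1 = 3, 29^2 = 9, 29^4 = 3, 29^8 = 9
Test divisors in increasing order:
  k=1: 29^1 = 3 mod 13
  k=2: 29^2 = 9 mod 13
  k=3: 29^3 = 9 * 3 = 1 mod 13  <- first divisor giving 1
Order = 3

3


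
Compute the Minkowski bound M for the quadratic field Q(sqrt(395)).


d = 395, d mod 4 = 3, so disc(K) = 4d = 1580; |disc(K)| = 1580
Real quadratic field, so n = 2, s = r2 = 0, r1 = 2
M = (n!/n^n) * (4/pi)^s * sqrt(|disc(K)|) = (2!/2^2) * (4/pi)^0 * sqrt(1580)
= 0.5 * 1.000000 * 39.749214
= 19.8746

19.8746


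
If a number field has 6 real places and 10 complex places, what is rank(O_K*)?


By Dirichlet's unit theorem:
rank = r1 + r2 - 1
= 6 + 10 - 1
= 15

15


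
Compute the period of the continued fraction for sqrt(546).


Run the CF algorithm for sqrt(546).
a_0 = floor(sqrt(546)) = 23; set m_0=0, q_0=1.
Recurrence: m' = q*a - m,  q' = (d - m'^2)/q,  a' = floor((a_0 + m')/q').
  step 1: m=23, q=17, a=2
  step 2: m=11, q=25, a=1
  step 3: m=14, q=14, a=2
  step 4: m=14, q=25, a=1
  step 5: m=11, q=17, a=2
  step 6: m=23, q=1, a=46
a_6 = 2*a_0 = 46, so the period closes here.
sqrt(546) = [23; 2, 1, 2, 1, 2, 46]
Period length = 6

6


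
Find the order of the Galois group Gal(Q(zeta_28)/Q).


|Gal(Q(zeta_28)/Q)| = phi(28)
= 12

12


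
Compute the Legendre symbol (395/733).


p = 733 is prime, so compute (395/733) with the reciprocity algorithm (Jacobi-symbol steps: pull out 2s via (2/n), flip via reciprocity, reduce):
  reciprocity: (395/733) -> +(733/395)
  reduce: (338/395)
  pull out 2: (2/395) = -1  (since 395 mod 8 = 3)
  reciprocity: (169/395) -> +(395/169)
  reduce: (57/169)
  reciprocity: (57/169) -> +(169/57)
  reduce: (55/57)
  reciprocity: (55/57) -> +(57/55)
  reduce: (2/55)
  pull out 2: (2/55) = +1  (since 55 mod 8 = 7)
  (1/55) = 1
Product of signs = -1
(395/733) = -1

-1


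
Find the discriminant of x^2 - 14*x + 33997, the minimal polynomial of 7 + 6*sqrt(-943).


The element 7 + 6*sqrt(-943) has minimal polynomial:
x^2 - 14*x + 33997
Discriminant = (-14)^2 - 4*(33997)
= 196 - 135988
= -135792

-135792


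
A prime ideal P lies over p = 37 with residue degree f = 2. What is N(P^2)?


N(P^a) = p^(a*f)
= 37^(2*2)
= 37^4
= 1874161

1874161


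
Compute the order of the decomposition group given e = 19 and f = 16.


|D_P| = e * f
= 19 * 16
= 304

304


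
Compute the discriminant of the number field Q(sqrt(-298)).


For K = Q(sqrt(d)) with d squarefree: disc(K) = d if d = 1 mod 4, and disc(K) = 4d if d = 2 or 3 mod 4.
Here d = -298, and d mod 4 = 2.
d = 2 mod 4, not 1 (O_K = Z[sqrt(d)]), so disc(K) = 4d = 4 * (-298) = -1192

-1192


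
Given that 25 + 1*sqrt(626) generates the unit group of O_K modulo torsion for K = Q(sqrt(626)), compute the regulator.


epsilon = 25 + 1*sqrt(626)
= 50.0200
R = ln(50.0200)
= 3.9124

3.9124


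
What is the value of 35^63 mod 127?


p = 127 is prime and the exponent is (p-1)/2 = 63, so by Euler's criterion 35^63 = (35/127) = +1 or -1 mod 127.
Compute by square-and-multiply:
  63 = 32 + 16 + 8 + 4 + 2 + 1 (binary 111111)
  Repeated squaring mod 127: 35^1 = 35, 35^2 = 82, 35^4 = 120, 35^8 = 49, 35^16 = 115, 35^32 = 17
  35^63 = 35^32 * 35^16 * 35^8 * 35^4 * 35^2 * 35^1 = 17 * 115 * 49 * 120 * 82 * 35 mod 127
    17 * 115 = 1955 = 50 mod 127
    50 * 49 = 2450 = 37 mod 127
    37 * 120 = 4440 = 122 mod 127
    122 * 82 = 10004 = 98 mod 127
    98 * 35 = 3430 = 1 mod 127
  35^63 = 1 mod 127
Result 1: 35 is a quadratic residue mod 127.
35^63 mod 127 = 1

1


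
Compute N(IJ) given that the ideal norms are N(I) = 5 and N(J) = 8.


N(IJ) = N(I) * N(J)
= 5 * 8
= 40

40


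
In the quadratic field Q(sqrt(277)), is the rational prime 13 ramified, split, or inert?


K = Q(sqrt(277)). Since d mod 4 = 1, disc(K) = 277.
Check p | disc: 277 mod 13 = 4.
p does not divide disc. Compute Legendre symbol (d/p):
4^((13-1)/2) mod 13 = 1
(d/p) = 1, so p splits: (p) = P*P' with e=1, f=1, g=2.
Therefore p is split.

split


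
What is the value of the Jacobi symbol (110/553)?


Compute (110/553) via quadratic reciprocity:
  pull out 2: (2/553) = +1  (since 553 mod 8 = 1)
  reciprocity: (55/553) -> +(553/55)
  reduce: (3/55)
  reciprocity: (3/55) -> -(55/3)
  reduce: (1/3)
  (1/3) = 1
Product of signs = -1

-1


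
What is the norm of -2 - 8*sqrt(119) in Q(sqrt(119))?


N(a + b*sqrt(d)) = a^2 - d*b^2
= (-2)^2 - (119)*(-8)^2
= 4 - 7616
= -7612

-7612


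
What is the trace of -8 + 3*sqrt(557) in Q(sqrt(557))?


Tr(a + b*sqrt(d)) = (a + b*sqrt(d)) + (a - b*sqrt(d)) = 2a
= 2 * (-8)
= -16

-16


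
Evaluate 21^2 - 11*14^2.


x^2 - d*y^2
= 21^2 - 11*14^2
= 441 - 2156
= -1715

-1715


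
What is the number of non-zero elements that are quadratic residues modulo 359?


For prime p, the number of non-zero quadratic residues is (p-1)/2.
= (359-1)/2
= 179

179


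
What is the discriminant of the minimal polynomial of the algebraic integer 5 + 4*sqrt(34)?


The element 5 + 4*sqrt(34) has minimal polynomial:
x^2 - 10*x - 519
Discriminant = (-10)^2 - 4*(-519)
= 100 + 2076
= 2176

2176


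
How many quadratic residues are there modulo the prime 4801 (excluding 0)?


For prime p, the number of non-zero quadratic residues is (p-1)/2.
= (4801-1)/2
= 2400

2400


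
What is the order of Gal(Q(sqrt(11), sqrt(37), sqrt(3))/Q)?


The 3 square roots of distinct primes are multiplicatively independent over Q,
so [K:Q] = 2^3 and Gal(K/Q) is isomorphic to (Z/2Z)^3.
|Gal| = 2^3 = 8

8


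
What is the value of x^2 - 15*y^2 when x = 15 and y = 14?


x^2 - d*y^2
= 15^2 - 15*14^2
= 225 - 2940
= -2715

-2715


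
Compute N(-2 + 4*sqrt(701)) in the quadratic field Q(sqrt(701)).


N(a + b*sqrt(d)) = a^2 - d*b^2
= (-2)^2 - (701)*(4)^2
= 4 - 11216
= -11212

-11212


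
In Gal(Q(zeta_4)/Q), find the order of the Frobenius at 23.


The Frobenius at p in Gal(Q(zeta_n)/Q) = (Z/nZ)* is the class of p, so its order is ord_4(23), the smallest k >= 1 with 23^k = 1 mod 4.
n = 4 = 2^2, phi(4) = 2; the order divides phi(n).
Divisors of 2: 1, 2
Repeated squaring mod 4: 23^1 = 3, 23^2 = 1
Test divisors in increasing order:
  k=1: 23^1 = 3 mod 4
  k=2: 23^2 = 1 mod 4  <- first divisor giving 1
Order = 2

2


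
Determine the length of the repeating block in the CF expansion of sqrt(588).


Run the CF algorithm for sqrt(588).
a_0 = floor(sqrt(588)) = 24; set m_0=0, q_0=1.
Recurrence: m' = q*a - m,  q' = (d - m'^2)/q,  a' = floor((a_0 + m')/q').
  step 1: m=24, q=12, a=4
  step 2: m=24, q=1, a=48
a_2 = 2*a_0 = 48, so the period closes here.
sqrt(588) = [24; 4, 48]
Period length = 2

2


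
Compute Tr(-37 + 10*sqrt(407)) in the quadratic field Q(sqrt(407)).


Tr(a + b*sqrt(d)) = (a + b*sqrt(d)) + (a - b*sqrt(d)) = 2a
= 2 * (-37)
= -74

-74


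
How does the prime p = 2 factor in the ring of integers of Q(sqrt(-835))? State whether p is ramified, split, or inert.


K = Q(sqrt(-835)). Since d mod 4 = 1, disc(K) = -835.
Check p | disc: -835 mod 2 = 1.
p=2 does not divide disc (d is 1 mod 4). 2 splits iff d = 1 mod 8.
d mod 8 = 5, so (d/2) = -1.
(d/p) = -1, so p is inert: (p) stays prime with e=1, f=2, g=1.
Therefore p is inert.

inert


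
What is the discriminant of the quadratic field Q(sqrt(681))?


For K = Q(sqrt(d)) with d squarefree: disc(K) = d if d = 1 mod 4, and disc(K) = 4d if d = 2 or 3 mod 4.
Here d = 681, and d mod 4 = 1.
d = 1 mod 4 (O_K = Z[(1+sqrt(d))/2]), so disc(K) = d = 681

681


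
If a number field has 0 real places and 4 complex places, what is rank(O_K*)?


By Dirichlet's unit theorem:
rank = r1 + r2 - 1
= 0 + 4 - 1
= 3

3


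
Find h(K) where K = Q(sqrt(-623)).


K = Q(sqrt(-623)). d mod 4 = 1, so D = disc(K) = d = -623
h(K) equals the number of primitive reduced positive-definite forms (a, b, c) = a*x^2 + b*x*y + c*y^2 with b^2 - 4ac = D,
where reduced means |b| <= a <= c, with b >= 0 whenever |b| = a or a = c, and primitive means gcd(a, b, c) = 1.
Reduced forces 3a^2 <= |D| = 623, so 1 <= a <= 14; b must have the parity of D, and c = (b^2 - D)/(4a) must be an integer >= a.
Enumerate a = 1..14, b in [-a, a]:
  a=1: (1, 1, 156)  [1]
  a=2: (2, -1, 78), (2, 1, 78)  [2]
  a=3: (3, -1, 52), (3, 1, 52)  [2]
  a=4: (4, -1, 39), (4, 1, 39)  [2]
  a=5: none
  a=6: (6, -5, 27), (6, -1, 26), (6, 1, 26), (6, 5, 27)  [4]
  a=7: (7, 7, 24)  [1]
  a=8: (8, -7, 21), (8, 7, 21)  [2]
  a=9: (9, -5, 18), (9, 5, 18)  [2]
  a=10: none
  a=11: (11, -9, 16), (11, 9, 16)  [2]
  a=12: (12, -7, 14), (12, -1, 13), (12, 1, 13), (12, 7, 14)  [4]
  a=13..14: none
Total reduced forms: 1 + 2 + 2 + 2 + 4 + 1 + 2 + 2 + 2 + 4 = 22
h = 22

22


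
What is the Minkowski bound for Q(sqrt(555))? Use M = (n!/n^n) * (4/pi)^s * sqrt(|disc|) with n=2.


d = 555, d mod 4 = 3, so disc(K) = 4d = 2220; |disc(K)| = 2220
Real quadratic field, so n = 2, s = r2 = 0, r1 = 2
M = (n!/n^n) * (4/pi)^s * sqrt(|disc(K)|) = (2!/2^2) * (4/pi)^0 * sqrt(2220)
= 0.5 * 1.000000 * 47.116876
= 23.5584

23.5584


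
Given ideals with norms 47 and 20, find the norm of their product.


N(IJ) = N(I) * N(J)
= 47 * 20
= 940

940


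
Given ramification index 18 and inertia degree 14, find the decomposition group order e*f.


|D_P| = e * f
= 18 * 14
= 252

252


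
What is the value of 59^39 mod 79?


p = 79 is prime and the exponent is (p-1)/2 = 39, so by Euler's criterion 59^39 = (59/79) = +1 or -1 mod 79.
Compute by square-and-multiply:
  39 = 32 + 4 + 2 + 1 (binary 100111)
  Repeated squaring mod 79: 59^1 = 59, 59^2 = 5, 59^4 = 25, 59^8 = 72, 59^16 = 49, 59^32 = 31
  59^39 = 59^32 * 59^4 * 59^2 * 59^1 = 31 * 25 * 5 * 59 mod 79
    31 * 25 = 775 = 64 mod 79
    64 * 5 = 320 = 4 mod 79
    4 * 59 = 236 = 78 mod 79
  59^39 = 78 mod 79
Result 78 = p - 1 = -1 mod 79: 59 is a quadratic non-residue mod 79. As a residue in [0, p-1] the value is 78.
59^39 mod 79 = 78

78


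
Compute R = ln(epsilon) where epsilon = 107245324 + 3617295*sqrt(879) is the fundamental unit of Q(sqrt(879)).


epsilon = 107245324 + 3617295*sqrt(879)
= 2.1449e+08
R = ln(2.1449e+08)
= 19.1838

19.1838


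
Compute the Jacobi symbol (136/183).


Compute (136/183) via quadratic reciprocity:
  pull out 2: (2/183) = +1  (since 183 mod 8 = 7)
  pull out 2: (2/183) = +1  (since 183 mod 8 = 7)
  pull out 2: (2/183) = +1  (since 183 mod 8 = 7)
  reciprocity: (17/183) -> +(183/17)
  reduce: (13/17)
  reciprocity: (13/17) -> +(17/13)
  reduce: (4/13)
  pull out 2: (2/13) = -1  (since 13 mod 8 = 5)
  pull out 2: (2/13) = -1  (since 13 mod 8 = 5)
  (1/13) = 1
Product of signs = 1

1


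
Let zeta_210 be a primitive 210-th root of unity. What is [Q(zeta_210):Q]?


The degree equals Euler's totient phi(210).
210 = 2 * 3 * 5 * 7
phi(210) = 48

48


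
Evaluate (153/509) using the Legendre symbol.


p = 509 is prime, so compute (153/509) with the reciprocity algorithm (Jacobi-symbol steps: pull out 2s via (2/n), flip via reciprocity, reduce):
  reciprocity: (153/509) -> +(509/153)
  reduce: (50/153)
  pull out 2: (2/153) = +1  (since 153 mod 8 = 1)
  reciprocity: (25/153) -> +(153/25)
  reduce: (3/25)
  reciprocity: (3/25) -> +(25/3)
  reduce: (1/3)
  (1/3) = 1
Product of signs = 1
(153/509) = 1

1


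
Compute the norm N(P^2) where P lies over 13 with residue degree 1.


N(P^a) = p^(a*f)
= 13^(2*1)
= 13^2
= 169

169


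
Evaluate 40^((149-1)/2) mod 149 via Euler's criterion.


p = 149 is prime and the exponent is (p-1)/2 = 74, so by Euler's criterion 40^74 = (40/149) = +1 or -1 mod 149.
Compute by square-and-multiply:
  74 = 64 + 8 + 2 (binary 1001010)
  Repeated squaring mod 149: 40^1 = 40, 40^2 = 110, 40^4 = 31, 40^8 = 67, 40^16 = 19, 40^32 = 63, 40^64 = 95
  40^74 = 40^64 * 40^8 * 40^2 = 95 * 67 * 110 mod 149
    95 * 67 = 6365 = 107 mod 149
    107 * 110 = 11770 = 148 mod 149
  40^74 = 148 mod 149
Result 148 = p - 1 = -1 mod 149: 40 is a quadratic non-residue mod 149. As a residue in [0, p-1] the value is 148.
40^74 mod 149 = 148

148


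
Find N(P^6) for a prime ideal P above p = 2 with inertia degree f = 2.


N(P^a) = p^(a*f)
= 2^(6*2)
= 2^12
= 4096

4096


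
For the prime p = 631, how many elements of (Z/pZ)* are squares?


For prime p, the number of non-zero quadratic residues is (p-1)/2.
= (631-1)/2
= 315

315


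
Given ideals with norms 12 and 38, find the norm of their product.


N(IJ) = N(I) * N(J)
= 12 * 38
= 456

456


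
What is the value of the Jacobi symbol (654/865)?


Compute (654/865) via quadratic reciprocity:
  pull out 2: (2/865) = +1  (since 865 mod 8 = 1)
  reciprocity: (327/865) -> +(865/327)
  reduce: (211/327)
  reciprocity: (211/327) -> -(327/211)
  reduce: (116/211)
  pull out 2: (2/211) = -1  (since 211 mod 8 = 3)
  pull out 2: (2/211) = -1  (since 211 mod 8 = 3)
  reciprocity: (29/211) -> +(211/29)
  reduce: (8/29)
  pull out 2: (2/29) = -1  (since 29 mod 8 = 5)
  pull out 2: (2/29) = -1  (since 29 mod 8 = 5)
  pull out 2: (2/29) = -1  (since 29 mod 8 = 5)
  (1/29) = 1
Product of signs = 1

1


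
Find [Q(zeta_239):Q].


The degree equals Euler's totient phi(239).
239 = 239
phi(239) = 238

238


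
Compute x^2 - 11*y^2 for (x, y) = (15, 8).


x^2 - d*y^2
= 15^2 - 11*8^2
= 225 - 704
= -479

-479


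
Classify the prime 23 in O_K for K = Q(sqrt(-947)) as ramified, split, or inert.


K = Q(sqrt(-947)). Since d mod 4 = 1, disc(K) = -947.
Check p | disc: -947 mod 23 = 19.
p does not divide disc. Compute Legendre symbol (d/p):
19^((23-1)/2) mod 23 = -1
(d/p) = -1, so p is inert: (p) stays prime with e=1, f=2, g=1.
Therefore p is inert.

inert


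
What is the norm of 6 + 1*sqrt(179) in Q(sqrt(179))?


N(a + b*sqrt(d)) = a^2 - d*b^2
= (6)^2 - (179)*(1)^2
= 36 - 179
= -143

-143


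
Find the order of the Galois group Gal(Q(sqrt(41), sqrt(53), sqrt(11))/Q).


The 3 square roots of distinct primes are multiplicatively independent over Q,
so [K:Q] = 2^3 and Gal(K/Q) is isomorphic to (Z/2Z)^3.
|Gal| = 2^3 = 8

8


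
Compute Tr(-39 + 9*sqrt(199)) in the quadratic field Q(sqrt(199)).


Tr(a + b*sqrt(d)) = (a + b*sqrt(d)) + (a - b*sqrt(d)) = 2a
= 2 * (-39)
= -78

-78


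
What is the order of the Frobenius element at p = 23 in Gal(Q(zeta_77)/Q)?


The Frobenius at p in Gal(Q(zeta_n)/Q) = (Z/nZ)* is the class of p, so its order is ord_77(23), the smallest k >= 1 with 23^k = 1 mod 77.
n = 77 = 7 * 11, phi(77) = 60; the order divides phi(n).
Divisors of 60: 1, 2, 3, 4, 5, 6, 10, 12, 15, 20, 30, 60
Repeated squaring mod 77: 23^1 = 23, 23^2 = 67, 23^4 = 23, 23^8 = 67, 23^16 = 23, 23^32 = 67
Test divisors in increasing order:
  k=1: 23^1 = 23 mod 77
  k=2: 23^2 = 67 mod 77
  k=3: 23^3 = 67 * 23 = 1 mod 77  <- first divisor giving 1
Order = 3

3


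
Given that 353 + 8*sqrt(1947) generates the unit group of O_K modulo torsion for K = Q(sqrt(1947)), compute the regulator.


epsilon = 353 + 8*sqrt(1947)
= 705.9986
R = ln(705.9986)
= 6.5596

6.5596


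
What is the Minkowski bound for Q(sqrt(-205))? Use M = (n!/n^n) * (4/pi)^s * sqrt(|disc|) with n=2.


d = -205, d mod 4 = 3, so disc(K) = 4d = -820; |disc(K)| = 820
Imaginary quadratic field, so n = 2, s = r2 = 1, r1 = 0
M = (n!/n^n) * (4/pi)^s * sqrt(|disc(K)|) = (2!/2^2) * (4/pi)^1 * sqrt(820)
= 0.5 * 1.273240 * 28.635642
= 18.2300

18.2300


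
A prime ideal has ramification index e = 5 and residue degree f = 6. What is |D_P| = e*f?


|D_P| = e * f
= 5 * 6
= 30

30


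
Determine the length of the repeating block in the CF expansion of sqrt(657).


Run the CF algorithm for sqrt(657).
a_0 = floor(sqrt(657)) = 25; set m_0=0, q_0=1.
Recurrence: m' = q*a - m,  q' = (d - m'^2)/q,  a' = floor((a_0 + m')/q').
  step 1: m=25, q=32, a=1
  step 2: m=7, q=19, a=1
  step 3: m=12, q=27, a=1
  step 4: m=15, q=16, a=2
  step 5: m=17, q=23, a=1
  step 6: m=6, q=27, a=1
  step 7: m=21, q=8, a=5
  step 8: m=19, q=37, a=1
  step 9: m=18, q=9, a=4
  step 10: m=18, q=37, a=1
  step 11: m=19, q=8, a=5
  step 12: m=21, q=27, a=1
  step 13: m=6, q=23, a=1
  step 14: m=17, q=16, a=2
  step 15: m=15, q=27, a=1
  step 16: m=12, q=19, a=1
  step 17: m=7, q=32, a=1
  step 18: m=25, q=1, a=50
a_18 = 2*a_0 = 50, so the period closes here.
sqrt(657) = [25; 1, 1, 1, 2, 1, 1, 5, 1, 4, 1, 5, 1, 1, 2, 1, 1, 1, 50]
Period length = 18

18


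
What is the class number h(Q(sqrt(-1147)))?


K = Q(sqrt(-1147)). d mod 4 = 1, so D = disc(K) = d = -1147
h(K) equals the number of primitive reduced positive-definite forms (a, b, c) = a*x^2 + b*x*y + c*y^2 with b^2 - 4ac = D,
where reduced means |b| <= a <= c, with b >= 0 whenever |b| = a or a = c, and primitive means gcd(a, b, c) = 1.
Reduced forces 3a^2 <= |D| = 1147, so 1 <= a <= 19; b must have the parity of D, and c = (b^2 - D)/(4a) must be an integer >= a.
Enumerate a = 1..19, b in [-a, a]:
  a=1: (1, 1, 287)  [1]
  a=2..6: none
  a=7: (7, -1, 41), (7, 1, 41)  [2]
  a=8..12: none
  a=13: (13, -7, 23), (13, 7, 23)  [2]
  a=14..16: none
  a=17: (17, 3, 17)  [1]
  a=18..19: none
Total reduced forms: 1 + 2 + 2 + 1 = 6
h = 6

6


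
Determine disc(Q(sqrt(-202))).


For K = Q(sqrt(d)) with d squarefree: disc(K) = d if d = 1 mod 4, and disc(K) = 4d if d = 2 or 3 mod 4.
Here d = -202, and d mod 4 = 2.
d = 2 mod 4, not 1 (O_K = Z[sqrt(d)]), so disc(K) = 4d = 4 * (-202) = -808

-808


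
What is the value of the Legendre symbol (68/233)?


p = 233 is prime, so compute (68/233) with the reciprocity algorithm (Jacobi-symbol steps: pull out 2s via (2/n), flip via reciprocity, reduce):
  pull out 2: (2/233) = +1  (since 233 mod 8 = 1)
  pull out 2: (2/233) = +1  (since 233 mod 8 = 1)
  reciprocity: (17/233) -> +(233/17)
  reduce: (12/17)
  pull out 2: (2/17) = +1  (since 17 mod 8 = 1)
  pull out 2: (2/17) = +1  (since 17 mod 8 = 1)
  reciprocity: (3/17) -> +(17/3)
  reduce: (2/3)
  pull out 2: (2/3) = -1  (since 3 mod 8 = 3)
  (1/3) = 1
Product of signs = -1
(68/233) = -1

-1


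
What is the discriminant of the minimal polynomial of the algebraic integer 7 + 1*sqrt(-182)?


The element 7 + 1*sqrt(-182) has minimal polynomial:
x^2 - 14*x + 231
Discriminant = (-14)^2 - 4*(231)
= 196 - 924
= -728

-728


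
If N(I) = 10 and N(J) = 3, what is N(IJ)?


N(IJ) = N(I) * N(J)
= 10 * 3
= 30

30


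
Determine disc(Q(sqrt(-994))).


For K = Q(sqrt(d)) with d squarefree: disc(K) = d if d = 1 mod 4, and disc(K) = 4d if d = 2 or 3 mod 4.
Here d = -994, and d mod 4 = 2.
d = 2 mod 4, not 1 (O_K = Z[sqrt(d)]), so disc(K) = 4d = 4 * (-994) = -3976

-3976


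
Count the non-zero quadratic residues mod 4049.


For prime p, the number of non-zero quadratic residues is (p-1)/2.
= (4049-1)/2
= 2024

2024


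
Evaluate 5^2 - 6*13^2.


x^2 - d*y^2
= 5^2 - 6*13^2
= 25 - 1014
= -989

-989


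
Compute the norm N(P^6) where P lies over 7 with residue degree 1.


N(P^a) = p^(a*f)
= 7^(6*1)
= 7^6
= 117649

117649


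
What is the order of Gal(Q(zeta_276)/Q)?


|Gal(Q(zeta_276)/Q)| = phi(276)
= 88

88


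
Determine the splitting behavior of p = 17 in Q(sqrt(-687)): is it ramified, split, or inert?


K = Q(sqrt(-687)). Since d mod 4 = 1, disc(K) = -687.
Check p | disc: -687 mod 17 = 10.
p does not divide disc. Compute Legendre symbol (d/p):
10^((17-1)/2) mod 17 = -1
(d/p) = -1, so p is inert: (p) stays prime with e=1, f=2, g=1.
Therefore p is inert.

inert


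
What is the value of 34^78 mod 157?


p = 157 is prime and the exponent is (p-1)/2 = 78, so by Euler's criterion 34^78 = (34/157) = +1 or -1 mod 157.
Compute by square-and-multiply:
  78 = 64 + 8 + 4 + 2 (binary 1001110)
  Repeated squaring mod 157: 34^1 = 34, 34^2 = 57, 34^4 = 109, 34^8 = 106, 34^16 = 89, 34^32 = 71, 34^64 = 17
  34^78 = 34^64 * 34^8 * 34^4 * 34^2 = 17 * 106 * 109 * 57 mod 157
    17 * 106 = 1802 = 75 mod 157
    75 * 109 = 8175 = 11 mod 157
    11 * 57 = 627 = 156 mod 157
  34^78 = 156 mod 157
Result 156 = p - 1 = -1 mod 157: 34 is a quadratic non-residue mod 157. As a residue in [0, p-1] the value is 156.
34^78 mod 157 = 156

156


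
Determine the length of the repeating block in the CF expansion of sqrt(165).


Run the CF algorithm for sqrt(165).
a_0 = floor(sqrt(165)) = 12; set m_0=0, q_0=1.
Recurrence: m' = q*a - m,  q' = (d - m'^2)/q,  a' = floor((a_0 + m')/q').
  step 1: m=12, q=21, a=1
  step 2: m=9, q=4, a=5
  step 3: m=11, q=11, a=2
  step 4: m=11, q=4, a=5
  step 5: m=9, q=21, a=1
  step 6: m=12, q=1, a=24
a_6 = 2*a_0 = 24, so the period closes here.
sqrt(165) = [12; 1, 5, 2, 5, 1, 24]
Period length = 6

6


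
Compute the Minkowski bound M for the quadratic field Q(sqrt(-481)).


d = -481, d mod 4 = 3, so disc(K) = 4d = -1924; |disc(K)| = 1924
Imaginary quadratic field, so n = 2, s = r2 = 1, r1 = 0
M = (n!/n^n) * (4/pi)^s * sqrt(|disc(K)|) = (2!/2^2) * (4/pi)^1 * sqrt(1924)
= 0.5 * 1.273240 * 43.863424
= 27.9243

27.9243


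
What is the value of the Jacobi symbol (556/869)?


Compute (556/869) via quadratic reciprocity:
  pull out 2: (2/869) = -1  (since 869 mod 8 = 5)
  pull out 2: (2/869) = -1  (since 869 mod 8 = 5)
  reciprocity: (139/869) -> +(869/139)
  reduce: (35/139)
  reciprocity: (35/139) -> -(139/35)
  reduce: (34/35)
  pull out 2: (2/35) = -1  (since 35 mod 8 = 3)
  reciprocity: (17/35) -> +(35/17)
  reduce: (1/17)
  (1/17) = 1
Product of signs = 1

1


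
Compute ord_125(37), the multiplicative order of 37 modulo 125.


We want ord_125(37), the smallest k >= 1 with 37^k = 1 mod 125.
n = 125 = 5^3, phi(125) = 100; the order divides phi(n).
Divisors of 100: 1, 2, 4, 5, 10, 20, 25, 50, 100
Repeated squaring mod 125: 37^1 = 37, 37^2 = 119, 37^4 = 36, 37^8 = 46, 37^16 = 116, 37^32 = 81, 37^64 = 61
Test divisors in increasing order:
  k=1: 37^1 = 37 mod 125
  k=2: 37^2 = 119 mod 125
  k=4: 37^4 = 36 mod 125
  k=5: 37^5 = 36 * 37 = 82 mod 125
  k=10: 37^10 = 46 * 119 = 99 mod 125
  k=20: 37^20 = 116 * 36 = 51 mod 125
  k=25: 37^25 = 116 * 46 * 37 = 57 mod 125
  k=50: 37^50 = 81 * 116 * 119 = 124 mod 125
  k=100: 37^100 = 61 * 81 * 36 = 1 mod 125  <- first divisor giving 1
Order = 100

100


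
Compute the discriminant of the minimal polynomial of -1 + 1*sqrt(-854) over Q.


The element -1 + 1*sqrt(-854) has minimal polynomial:
x^2 + 2*x + 855
Discriminant = (2)^2 - 4*(855)
= 4 - 3420
= -3416

-3416


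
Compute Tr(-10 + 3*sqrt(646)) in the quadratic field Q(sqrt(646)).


Tr(a + b*sqrt(d)) = (a + b*sqrt(d)) + (a - b*sqrt(d)) = 2a
= 2 * (-10)
= -20

-20


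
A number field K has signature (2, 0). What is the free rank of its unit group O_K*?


By Dirichlet's unit theorem:
rank = r1 + r2 - 1
= 2 + 0 - 1
= 1

1


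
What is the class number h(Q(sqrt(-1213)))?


K = Q(sqrt(-1213)). d mod 4 = 3, so D = disc(K) = 4d = -4852
h(K) equals the number of primitive reduced positive-definite forms (a, b, c) = a*x^2 + b*x*y + c*y^2 with b^2 - 4ac = D,
where reduced means |b| <= a <= c, with b >= 0 whenever |b| = a or a = c, and primitive means gcd(a, b, c) = 1.
Reduced forces 3a^2 <= |D| = 4852, so 1 <= a <= 40; b must have the parity of D, and c = (b^2 - D)/(4a) must be an integer >= a.
Enumerate a = 1..40, b in [-a, a]:
  a=1: (1, 0, 1213)  [1]
  a=2: (2, 2, 607)  [1]
  a=3..12: none
  a=13: (13, -6, 94), (13, 6, 94)  [2]
  a=14..22: none
  a=23: (23, -22, 58), (23, 22, 58)  [2]
  a=24..25: none
  a=26: (26, -6, 47), (26, 6, 47)  [2]
  a=27..28: none
  a=29: (29, -22, 46), (29, 22, 46)  [2]
  a=30..40: none
Total reduced forms: 1 + 1 + 2 + 2 + 2 + 2 = 10
h = 10

10


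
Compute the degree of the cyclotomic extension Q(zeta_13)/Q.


The degree equals Euler's totient phi(13).
13 = 13
phi(13) = 12

12


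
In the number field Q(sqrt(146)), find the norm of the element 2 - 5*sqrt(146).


N(a + b*sqrt(d)) = a^2 - d*b^2
= (2)^2 - (146)*(-5)^2
= 4 - 3650
= -3646

-3646


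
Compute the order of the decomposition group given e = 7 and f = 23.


|D_P| = e * f
= 7 * 23
= 161

161


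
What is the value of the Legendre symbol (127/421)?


p = 421 is prime, so compute (127/421) with the reciprocity algorithm (Jacobi-symbol steps: pull out 2s via (2/n), flip via reciprocity, reduce):
  reciprocity: (127/421) -> +(421/127)
  reduce: (40/127)
  pull out 2: (2/127) = +1  (since 127 mod 8 = 7)
  pull out 2: (2/127) = +1  (since 127 mod 8 = 7)
  pull out 2: (2/127) = +1  (since 127 mod 8 = 7)
  reciprocity: (5/127) -> +(127/5)
  reduce: (2/5)
  pull out 2: (2/5) = -1  (since 5 mod 8 = 5)
  (1/5) = 1
Product of signs = -1
(127/421) = -1

-1


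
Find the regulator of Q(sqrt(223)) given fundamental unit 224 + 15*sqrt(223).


epsilon = 224 + 15*sqrt(223)
= 447.9978
R = ln(447.9978)
= 6.1048

6.1048
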